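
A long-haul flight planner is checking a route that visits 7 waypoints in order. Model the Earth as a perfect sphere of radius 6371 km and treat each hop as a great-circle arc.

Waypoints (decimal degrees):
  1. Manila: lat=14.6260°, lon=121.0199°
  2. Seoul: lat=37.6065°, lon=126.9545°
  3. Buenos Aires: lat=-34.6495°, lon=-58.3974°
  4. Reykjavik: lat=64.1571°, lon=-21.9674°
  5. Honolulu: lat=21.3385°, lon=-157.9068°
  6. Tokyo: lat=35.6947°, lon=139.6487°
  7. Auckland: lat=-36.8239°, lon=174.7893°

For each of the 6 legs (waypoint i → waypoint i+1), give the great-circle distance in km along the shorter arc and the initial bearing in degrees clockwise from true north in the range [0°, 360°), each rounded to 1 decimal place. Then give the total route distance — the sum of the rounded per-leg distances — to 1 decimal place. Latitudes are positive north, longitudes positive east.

Leg 1: φ1=0.2552719, φ2=0.6563572, Δφ=0.4010854, Δλ=0.1035783 rad; a=sin²(Δφ/2)+cosφ1·cosφ2·sin²(Δλ/2)=0.0417352437; c=2·atan2(√a, √(1-a))=0.411480911; dist=6371·c=2621.545 ≈ 2621.5 km; running total=2621.5 km
Leg 1 bearing: y=sinΔλ·cosφ2=0.08191021, x=cosφ1·sinφ2-sinφ1·cosφ2·cosΔλ=0.39148994; θ=atan2(y, x)=11.8173° ≈ 11.8°
Leg 2: φ1=0.6563572, φ2=-0.6047479, Δφ=-1.2611051, Δλ=-3.2350009 rad; a=sin²(Δφ/2)+cosφ1·cosφ2·sin²(Δλ/2)=0.9979137249; c=2·atan2(√a, √(1-a))=3.050209339; dist=6371·c=19432.884 ≈ 19432.9 km; running total=22054.4 km
Leg 2 bearing: y=sinΔλ·cosφ2=0.07673020, x=cosφ1·sinφ2-sinφ1·cosφ2·cosΔλ=0.04939804; θ=atan2(y, x)=57.2270° ≈ 57.2°
Leg 3: φ1=-0.6047479, φ2=1.1197526, Δφ=1.7245005, Δλ=0.6358234 rad; a=sin²(Δφ/2)+cosφ1·cosφ2·sin²(Δλ/2)=0.6115876540; c=2·atan2(√a, √(1-a))=1.795867056; dist=6371·c=11441.469 ≈ 11441.5 km; running total=33495.9 km
Leg 3 bearing: y=sinΔλ·cosφ2=0.25885798, x=cosφ1·sinφ2-sinφ1·cosφ2·cosΔλ=0.93977940; θ=atan2(y, x)=15.4000° ≈ 15.4°
Leg 4: φ1=1.1197526, φ2=0.3724271, Δφ=-0.7473256, Δλ=-2.3725901 rad; a=sin²(Δφ/2)+cosφ1·cosφ2·sin²(Δλ/2)=0.4821414170; c=2·atan2(√a, √(1-a))=1.535071562; dist=6371·c=9779.941 ≈ 9779.9 km; running total=43275.8 km
Leg 4 bearing: y=sinΔλ·cosφ2=-0.64774571, x=cosφ1·sinφ2-sinφ1·cosφ2·cosΔλ=0.76101891; θ=atan2(y, x)=-40.4030° <0 so +360° → 319.5970° ≈ 319.6°
Leg 5: φ1=0.3724271, φ2=0.6229900, Δφ=0.2505630, Δλ=5.1933232 rad; a=sin²(Δφ/2)+cosφ1·cosφ2·sin²(Δλ/2)=0.2188722316; c=2·atan2(√a, √(1-a))=0.973685555; dist=6371·c=6203.351 ≈ 6203.4 km; running total=49479.2 km
Leg 5 bearing: y=sinΔλ·cosφ2=-0.72001117, x=cosφ1·sinφ2-sinφ1·cosφ2·cosΔλ=0.40675867; θ=atan2(y, x)=-60.5364° <0 so +360° → 299.4636° ≈ 299.5°
Leg 6: φ1=0.6229900, φ2=-0.6426983, Δφ=-1.2656883, Δλ=0.6133192 rad; a=sin²(Δφ/2)+cosφ1·cosφ2·sin²(Δλ/2)=0.4090449444; c=2·atan2(√a, √(1-a))=1.387867701; dist=6371·c=8842.105 ≈ 8842.1 km; running total=58321.3 km
Leg 6 bearing: y=sinΔλ·cosφ2=0.46074498, x=cosφ1·sinφ2-sinφ1·cosφ2·cosΔλ=-0.86869026; θ=atan2(y, x)=152.0589° ≈ 152.1°

Leg 1: dist=2621.5 km, bearing=11.8°
Leg 2: dist=19432.9 km, bearing=57.2°
Leg 3: dist=11441.5 km, bearing=15.4°
Leg 4: dist=9779.9 km, bearing=319.6°
Leg 5: dist=6203.4 km, bearing=299.5°
Leg 6: dist=8842.1 km, bearing=152.1°
Total: 58321.3 km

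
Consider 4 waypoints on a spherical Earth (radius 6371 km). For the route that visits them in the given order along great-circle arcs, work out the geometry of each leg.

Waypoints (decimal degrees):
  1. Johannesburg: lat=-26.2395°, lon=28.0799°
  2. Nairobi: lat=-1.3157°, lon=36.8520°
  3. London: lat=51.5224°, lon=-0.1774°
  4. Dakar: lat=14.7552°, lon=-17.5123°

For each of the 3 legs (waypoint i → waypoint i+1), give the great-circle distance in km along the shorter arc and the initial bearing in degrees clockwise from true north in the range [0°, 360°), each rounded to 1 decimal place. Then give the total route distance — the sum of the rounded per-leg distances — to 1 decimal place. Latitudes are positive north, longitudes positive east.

Leg 1: dist=2926.0 km, bearing=20.1°
Leg 2: dist=6827.9 km, bearing=334.7°
Leg 3: dist=4370.9 km, bearing=207.1°
Total: 14124.8 km

Leg 1: φ1=-0.4579657, φ2=-0.0229633, Δφ=0.4350024, Δλ=0.1531020 rad; a=sin²(Δφ/2)+cosφ1·cosφ2·sin²(Δλ/2)=0.0518100373; c=2·atan2(√a, √(1-a))=0.459261914; dist=6371·c=2925.958 ≈ 2926.0 km; running total=2926.0 km
Leg 1 bearing: y=sinΔλ·cosφ2=0.15246440, x=cosφ1·sinφ2-sinφ1·cosφ2·cosΔλ=0.41624228; θ=atan2(y, x)=20.1172° ≈ 20.1°
Leg 2: φ1=-0.0229633, φ2=0.8992355, Δφ=0.9221988, Δλ=-0.6462850 rad; a=sin²(Δφ/2)+cosφ1·cosφ2·sin²(Δλ/2)=0.2606902676; c=2·atan2(√a, √(1-a))=1.071714613; dist=6371·c=6827.894 ≈ 6827.9 km; running total=9753.9 km
Leg 2 bearing: y=sinΔλ·cosφ2=-0.37470943, x=cosφ1·sinφ2-sinφ1·cosφ2·cosΔλ=0.79405053; θ=atan2(y, x)=-25.2624° <0 so +360° → 334.7376° ≈ 334.7°
Leg 3: φ1=0.8992355, φ2=0.2575268, Δφ=-0.6417087, Δλ=-0.3025511 rad; a=sin²(Δφ/2)+cosφ1·cosφ2·sin²(Δλ/2)=0.1131274527; c=2·atan2(√a, √(1-a))=0.686064553; dist=6371·c=4370.917 ≈ 4370.9 km; running total=14124.8 km
Leg 3 bearing: y=sinΔλ·cosφ2=-0.28813062, x=cosφ1·sinφ2-sinφ1·cosφ2·cosΔλ=-0.56418018; θ=atan2(y, x)=-152.9463° <0 so +360° → 207.0537° ≈ 207.1°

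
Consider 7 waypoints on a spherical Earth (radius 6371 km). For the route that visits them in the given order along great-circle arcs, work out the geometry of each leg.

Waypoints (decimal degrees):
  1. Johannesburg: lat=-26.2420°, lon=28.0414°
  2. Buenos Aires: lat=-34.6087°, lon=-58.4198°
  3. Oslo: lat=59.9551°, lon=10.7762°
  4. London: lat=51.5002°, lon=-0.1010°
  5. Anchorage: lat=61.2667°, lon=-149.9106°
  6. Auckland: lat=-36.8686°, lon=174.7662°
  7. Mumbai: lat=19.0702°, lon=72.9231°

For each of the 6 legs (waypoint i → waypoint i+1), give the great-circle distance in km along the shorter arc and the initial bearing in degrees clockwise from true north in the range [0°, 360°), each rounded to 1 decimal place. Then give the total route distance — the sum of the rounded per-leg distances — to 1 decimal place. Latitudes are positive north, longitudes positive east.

Leg 1: φ1=-0.4580093, φ2=-0.6040358, Δφ=-0.1460265, Δλ=-1.5090326 rad; a=sin²(Δφ/2)+cosφ1·cosφ2·sin²(Δλ/2)=0.3516493166; c=2·atan2(√a, √(1-a))=1.269559709; dist=6371·c=8088.365 ≈ 8088.4 km; running total=8088.4 km
Leg 1 bearing: y=sinΔλ·cosφ2=-0.82148077, x=cosφ1·sinφ2-sinφ1·cosφ2·cosΔλ=-0.48696781; θ=atan2(y, x)=-120.6592° <0 so +360° → 239.3408° ≈ 239.3°
Leg 2: φ1=-0.6040358, φ2=1.0464139, Δφ=1.6504497, Δλ=1.2076980 rad; a=sin²(Δφ/2)+cosφ1·cosφ2·sin²(Δλ/2)=0.6726460153; c=2·atan2(√a, √(1-a))=1.923346263; dist=6371·c=12253.639 ≈ 12253.6 km; running total=20342.0 km
Leg 2 bearing: y=sinΔλ·cosφ2=0.46803471, x=cosφ1·sinφ2-sinφ1·cosφ2·cosΔλ=0.81345985; θ=atan2(y, x)=29.9145° ≈ 29.9°
Leg 3: φ1=1.0464139, φ2=0.8988481, Δφ=-0.1475658, Δλ=-0.1898430 rad; a=sin²(Δφ/2)+cosφ1·cosφ2·sin²(Δλ/2)=0.0082338727; c=2·atan2(√a, √(1-a))=0.181731355; dist=6371·c=1157.810 ≈ 1157.8 km; running total=21499.8 km
Leg 3 bearing: y=sinΔλ·cosφ2=-0.11747090, x=cosφ1·sinφ2-sinφ1·cosφ2·cosΔλ=-0.13734952; θ=atan2(y, x)=-139.4606° <0 so +360° → 220.5394° ≈ 220.5°
Leg 4: φ1=0.8988481, φ2=1.0693056, Δφ=0.1704576, Δλ=-2.6146708 rad; a=sin²(Δφ/2)+cosφ1·cosφ2·sin²(Δλ/2)=0.2862124235; c=2·atan2(√a, √(1-a))=1.128987670; dist=6371·c=7192.780 ≈ 7192.8 km; running total=28692.6 km
Leg 4 bearing: y=sinΔλ·cosφ2=-0.24174877, x=cosφ1·sinφ2-sinφ1·cosφ2·cosΔλ=0.87105512; θ=atan2(y, x)=-15.5112° <0 so +360° → 344.4888° ≈ 344.5°
Leg 5: φ1=1.0693056, φ2=-0.6434785, Δφ=-1.7127841, Δλ=5.6666792 rad; a=sin²(Δφ/2)+cosφ1·cosφ2·sin²(Δλ/2)=0.6061566942; c=2·atan2(√a, √(1-a))=1.784738041; dist=6371·c=11370.566 ≈ 11370.6 km; running total=40063.2 km
Leg 5 bearing: y=sinΔλ·cosφ2=-0.46255829, x=cosφ1·sinφ2-sinφ1·cosφ2·cosΔλ=-0.86079199; θ=atan2(y, x)=-151.7480° <0 so +360° → 208.2520° ≈ 208.3°
Leg 6: φ1=-0.6434785, φ2=0.3328378, Δφ=0.9763162, Δλ=-1.7774974 rad; a=sin²(Δφ/2)+cosφ1·cosφ2·sin²(Δλ/2)=0.6756038608; c=2·atan2(√a, √(1-a))=1.929657010; dist=6371·c=12293.845 ≈ 12293.8 km; running total=52357.0 km
Leg 6 bearing: y=sinΔλ·cosφ2=-0.92500049, x=cosφ1·sinφ2-sinφ1·cosφ2·cosΔλ=0.14500767; θ=atan2(y, x)=-81.0905° <0 so +360° → 278.9095° ≈ 278.9°

Leg 1: dist=8088.4 km, bearing=239.3°
Leg 2: dist=12253.6 km, bearing=29.9°
Leg 3: dist=1157.8 km, bearing=220.5°
Leg 4: dist=7192.8 km, bearing=344.5°
Leg 5: dist=11370.6 km, bearing=208.3°
Leg 6: dist=12293.8 km, bearing=278.9°
Total: 52357.0 km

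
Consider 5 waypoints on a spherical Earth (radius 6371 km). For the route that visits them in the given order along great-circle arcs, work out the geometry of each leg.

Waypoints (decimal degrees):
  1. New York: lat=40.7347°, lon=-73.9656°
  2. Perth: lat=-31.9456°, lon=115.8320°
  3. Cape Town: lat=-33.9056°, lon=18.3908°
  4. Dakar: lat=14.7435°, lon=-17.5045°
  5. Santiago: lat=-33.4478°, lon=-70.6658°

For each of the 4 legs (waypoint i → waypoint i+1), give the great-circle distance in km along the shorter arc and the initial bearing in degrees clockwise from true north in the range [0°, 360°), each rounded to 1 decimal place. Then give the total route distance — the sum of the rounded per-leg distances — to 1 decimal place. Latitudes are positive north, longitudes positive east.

Leg 1: dist=18703.4 km, bearing=315.1°
Leg 2: dist=8699.0 km, bearing=237.2°
Leg 3: dist=6610.9 km, bearing=318.8°
Leg 4: dist=7773.4 km, bearing=225.3°
Total: 41786.7 km

Leg 1: φ1=0.7109546, φ2=-0.5575559, Δφ=-1.2685105, Δλ=3.3125930 rad; a=sin²(Δφ/2)+cosφ1·cosφ2·sin²(Δλ/2)=0.9894398088; c=2·atan2(√a, √(1-a))=2.935703610; dist=6371·c=18703.368 ≈ 18703.4 km; running total=18703.4 km
Leg 1 bearing: y=sinΔλ·cosφ2=-0.14439639, x=cosφ1·sinφ2-sinφ1·cosφ2·cosΔλ=0.14472172; θ=atan2(y, x)=-44.9355° <0 so +360° → 315.0645° ≈ 315.1°
Leg 2: φ1=-0.5575559, φ2=-0.5917644, Δφ=-0.0342085, Δλ=-1.7006698 rad; a=sin²(Δφ/2)+cosφ1·cosφ2·sin²(Δλ/2)=0.3980271806; c=2·atan2(√a, √(1-a))=1.365409738; dist=6371·c=8699.025 ≈ 8699.0 km; running total=27402.4 km
Leg 2 bearing: y=sinΔλ·cosφ2=-0.82296811, x=cosφ1·sinφ2-sinφ1·cosφ2·cosΔλ=-0.53021663; θ=atan2(y, x)=-122.7926° <0 so +360° → 237.2074° ≈ 237.2°
Leg 3: φ1=-0.5917644, φ2=0.2573226, Δφ=0.8490870, Δλ=-0.6264912 rad; a=sin²(Δφ/2)+cosφ1·cosφ2·sin²(Δλ/2)=0.2458795511; c=2·atan2(√a, √(1-a))=1.037655352; dist=6371·c=6610.902 ≈ 6610.9 km; running total=34013.3 km
Leg 3 bearing: y=sinΔλ·cosφ2=-0.56700168, x=cosφ1·sinφ2-sinφ1·cosφ2·cosΔλ=0.64822858; θ=atan2(y, x)=-41.1760° <0 so +360° → 318.8240° ≈ 318.8°
Leg 4: φ1=0.2573226, φ2=-0.5837742, Δφ=-0.8410969, Δλ=-0.9278397 rad; a=sin²(Δφ/2)+cosφ1·cosφ2·sin²(Δλ/2)=0.3282361407; c=2·atan2(√a, √(1-a))=1.220125679; dist=6371·c=7773.421 ≈ 7773.4 km; running total=41786.7 km
Leg 4 bearing: y=sinΔλ·cosφ2=-0.66778316, x=cosφ1·sinφ2-sinφ1·cosφ2·cosΔλ=-0.66034412; θ=atan2(y, x)=-134.6791° <0 so +360° → 225.3209° ≈ 225.3°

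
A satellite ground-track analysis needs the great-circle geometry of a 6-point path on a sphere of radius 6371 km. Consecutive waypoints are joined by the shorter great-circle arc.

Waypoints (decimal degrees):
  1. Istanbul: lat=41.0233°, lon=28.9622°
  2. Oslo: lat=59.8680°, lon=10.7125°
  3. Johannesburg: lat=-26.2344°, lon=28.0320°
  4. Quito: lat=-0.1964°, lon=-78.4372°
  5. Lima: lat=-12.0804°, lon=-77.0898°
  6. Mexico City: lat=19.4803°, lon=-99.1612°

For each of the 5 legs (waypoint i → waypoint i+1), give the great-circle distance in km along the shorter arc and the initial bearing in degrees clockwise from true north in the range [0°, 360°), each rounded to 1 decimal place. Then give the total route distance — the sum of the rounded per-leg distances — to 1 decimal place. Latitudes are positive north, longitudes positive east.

Leg 1: dist=2443.5 km, bearing=335.2°
Leg 2: dist=9704.4 km, bearing=164.5°
Leg 3: dist=11635.7 km, bearing=262.4°
Leg 4: dist=1329.8 km, bearing=173.6°
Leg 5: dist=4261.3 km, bearing=325.2°
Total: 29374.7 km

Leg 1: φ1=0.7159917, φ2=1.0448937, Δφ=0.3289021, Δλ=-0.3185174 rad; a=sin²(Δφ/2)+cosφ1·cosφ2·sin²(Δλ/2)=0.0363260277; c=2·atan2(√a, √(1-a))=0.383534165; dist=6371·c=2443.496 ≈ 2443.5 km; running total=2443.5 km
Leg 1 bearing: y=sinΔλ·cosφ2=-0.15720381, x=cosφ1·sinφ2-sinφ1·cosφ2·cosΔλ=0.33957731; θ=atan2(y, x)=-24.8413° <0 so +360° → 335.1587° ≈ 335.2°
Leg 2: φ1=1.0448937, φ2=-0.4578767, Δφ=-1.5027704, Δλ=0.3022823 rad; a=sin²(Δφ/2)+cosφ1·cosφ2·sin²(Δλ/2)=0.4762213164; c=2·atan2(√a, √(1-a))=1.523221015; dist=6371·c=9704.441 ≈ 9704.4 km; running total=12147.9 km
Leg 2 bearing: y=sinΔλ·cosφ2=0.26703468, x=cosφ1·sinφ2-sinφ1·cosφ2·cosΔλ=-0.96251274; θ=atan2(y, x)=164.4941° ≈ 164.5°
Leg 3: φ1=-0.4578767, φ2=-0.0034278, Δφ=0.4544488, Δλ=-1.8582381 rad; a=sin²(Δφ/2)+cosφ1·cosφ2·sin²(Δλ/2)=0.6263903507; c=2·atan2(√a, √(1-a))=1.826349547; dist=6371·c=11635.673 ≈ 11635.7 km; running total=23783.6 km
Leg 3 bearing: y=sinΔλ·cosφ2=-0.95896664, x=cosφ1·sinφ2-sinφ1·cosφ2·cosΔλ=-0.12839355; θ=atan2(y, x)=-97.6258° <0 so +360° → 262.3742° ≈ 262.4°
Leg 4: φ1=-0.0034278, φ2=-0.2108428, Δφ=-0.2074149, Δλ=0.0235166 rad; a=sin²(Δφ/2)+cosφ1·cosφ2·sin²(Δλ/2)=0.0108519235; c=2·atan2(√a, √(1-a))=0.208723808; dist=6371·c=1329.779 ≈ 1329.8 km; running total=25113.4 km
Leg 4 bearing: y=sinΔλ·cosφ2=0.02299367, x=cosφ1·sinφ2-sinφ1·cosφ2·cosΔλ=-0.20593185; θ=atan2(y, x)=173.6289° ≈ 173.6°
Leg 5: φ1=-0.2108428, φ2=0.3399954, Δφ=0.5508381, Δλ=-0.3852186 rad; a=sin²(Δφ/2)+cosφ1·cosφ2·sin²(Δλ/2)=0.1077362658; c=2·atan2(√a, √(1-a))=0.668862600; dist=6371·c=4261.324 ≈ 4261.3 km; running total=29374.7 km
Leg 5 bearing: y=sinΔλ·cosφ2=-0.35425170, x=cosφ1·sinφ2-sinφ1·cosφ2·cosΔλ=0.50894242; θ=atan2(y, x)=-34.8400° <0 so +360° → 325.1600° ≈ 325.2°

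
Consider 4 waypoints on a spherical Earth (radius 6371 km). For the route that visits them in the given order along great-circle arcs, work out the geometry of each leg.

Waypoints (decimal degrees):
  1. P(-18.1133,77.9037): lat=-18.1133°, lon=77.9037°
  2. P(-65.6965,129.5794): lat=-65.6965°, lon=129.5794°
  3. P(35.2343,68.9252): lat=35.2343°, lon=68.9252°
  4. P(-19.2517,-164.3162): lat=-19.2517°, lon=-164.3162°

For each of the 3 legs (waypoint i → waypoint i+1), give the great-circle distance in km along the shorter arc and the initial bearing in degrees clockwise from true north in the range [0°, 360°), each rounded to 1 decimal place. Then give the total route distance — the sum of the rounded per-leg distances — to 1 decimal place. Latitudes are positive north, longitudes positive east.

Leg 1: dist=6479.3 km, bearing=157.7°
Leg 2: dist=12360.9 km, bearing=310.2°
Leg 3: dist=14529.8 km, bearing=85.7°
Total: 33370.0 km

Leg 1: φ1=-0.3161367, φ2=-1.1466202, Δφ=-0.8304835, Δλ=0.9019111 rad; a=sin²(Δφ/2)+cosφ1·cosφ2·sin²(Δλ/2)=0.2370417674; c=2·atan2(√a, √(1-a))=1.017004058; dist=6371·c=6479.333 ≈ 6479.3 km; running total=6479.3 km
Leg 1 bearing: y=sinΔλ·cosφ2=0.32288222, x=cosφ1·sinφ2-sinφ1·cosφ2·cosΔλ=-0.78686653; θ=atan2(y, x)=157.6897° ≈ 157.7°
Leg 2: φ1=-1.1466202, φ2=0.6149545, Δφ=1.7615748, Δλ=-1.0586155 rad; a=sin²(Δφ/2)+cosφ1·cosφ2·sin²(Δλ/2)=0.6805217127; c=2·atan2(√a, √(1-a))=1.940182874; dist=6371·c=12360.905 ≈ 12360.9 km; running total=18840.2 km
Leg 2 bearing: y=sinΔλ·cosφ2=-0.71198614, x=cosφ1·sinφ2-sinφ1·cosφ2·cosΔλ=0.60226521; θ=atan2(y, x)=-49.7723° <0 so +360° → 310.2277° ≈ 310.2°
Leg 3: φ1=0.6149545, φ2=-0.3360056, Δφ=-0.9509601, Δλ=-4.0708304 rad; a=sin²(Δφ/2)+cosφ1·cosφ2·sin²(Δλ/2)=0.8258483549; c=2·atan2(√a, √(1-a))=2.280615608; dist=6371·c=14529.802 ≈ 14529.8 km; running total=33370.0 km
Leg 3 bearing: y=sinΔλ·cosφ2=0.75636229, x=cosφ1·sinφ2-sinφ1·cosφ2·cosΔλ=0.05663459; θ=atan2(y, x)=85.7178° ≈ 85.7°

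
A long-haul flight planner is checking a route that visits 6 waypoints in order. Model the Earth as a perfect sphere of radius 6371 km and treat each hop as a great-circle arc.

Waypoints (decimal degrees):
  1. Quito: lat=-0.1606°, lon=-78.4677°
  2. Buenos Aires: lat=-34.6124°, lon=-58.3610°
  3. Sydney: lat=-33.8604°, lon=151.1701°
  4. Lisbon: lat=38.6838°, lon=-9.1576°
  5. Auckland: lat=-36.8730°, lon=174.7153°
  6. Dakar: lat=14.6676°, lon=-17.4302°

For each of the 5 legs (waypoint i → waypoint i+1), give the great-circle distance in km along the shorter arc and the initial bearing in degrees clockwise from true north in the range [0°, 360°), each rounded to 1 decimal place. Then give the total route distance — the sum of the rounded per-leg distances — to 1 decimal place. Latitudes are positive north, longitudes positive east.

Leg 1: dist=4363.9 km, bearing=153.4°
Leg 2: dist=11803.4 km, bearing=205.2°
Leg 3: dist=18176.0 km, bearing=292.6°
Leg 4: dist=19619.7 km, bearing=299.4°
Leg 5: dist=17268.6 km, bearing=150.8°
Total: 71231.6 km

Leg 1: φ1=-0.0028030, φ2=-0.6041003, Δφ=-0.6012973, Δλ=0.3509281 rad; a=sin²(Δφ/2)+cosφ1·cosφ2·sin²(Δλ/2)=0.1127783735; c=2·atan2(√a, √(1-a))=0.684961739; dist=6371·c=4363.891 ≈ 4363.9 km; running total=4363.9 km
Leg 1 bearing: y=sinΔλ·cosφ2=0.28292693, x=cosφ1·sinφ2-sinφ1·cosφ2·cosΔλ=-0.56585334; θ=atan2(y, x)=153.4349° ≈ 153.4°
Leg 2: φ1=-0.6041003, φ2=-0.5909755, Δφ=0.0131249, Δλ=3.6570076 rad; a=sin²(Δφ/2)+cosφ1·cosφ2·sin²(Δλ/2)=0.6390787637; c=2·atan2(√a, √(1-a))=1.852671729; dist=6371·c=11803.372 ≈ 11803.4 km; running total=16167.3 km
Leg 2 bearing: y=sinΔλ·cosφ2=-0.40929957, x=cosφ1·sinφ2-sinφ1·cosφ2·cosΔλ=-0.86896620; θ=atan2(y, x)=-154.7787° <0 so +360° → 205.2213° ≈ 205.2°
Leg 3: φ1=-0.5909755, φ2=0.6751597, Δφ=1.2661351, Δλ=-2.7982462 rad; a=sin²(Δφ/2)+cosφ1·cosφ2·sin²(Δλ/2)=0.9793122705; c=2·atan2(√a, √(1-a))=2.852926857; dist=6371·c=18175.997 ≈ 18176.0 km; running total=34343.3 km
Leg 3 bearing: y=sinΔλ·cosφ2=-0.26278364, x=cosφ1·sinφ2-sinφ1·cosφ2·cosΔλ=0.10947031; θ=atan2(y, x)=-67.3844° <0 so +360° → 292.6156° ≈ 292.6°
Leg 4: φ1=0.6751597, φ2=-0.6435553, Δφ=-1.3187149, Δλ=3.2091875 rad; a=sin²(Δφ/2)+cosφ1·cosφ2·sin²(Δλ/2)=0.9990372825; c=2·atan2(√a, √(1-a))=3.079527314; dist=6371·c=19619.669 ≈ 19619.7 km; running total=53963.0 km
Leg 4 bearing: y=sinΔλ·cosφ2=-0.05403252, x=cosφ1·sinφ2-sinφ1·cosφ2·cosΔλ=0.03045734; θ=atan2(y, x)=-60.5907° <0 so +360° → 299.4093° ≈ 299.4°
Leg 5: φ1=-0.6435553, φ2=0.2559979, Δφ=0.8995532, Δλ=-3.3535716 rad; a=sin²(Δφ/2)+cosφ1·cosφ2·sin²(Δλ/2)=0.9542562048; c=2·atan2(√a, √(1-a))=2.710506456; dist=6371·c=17268.637 ≈ 17268.6 km; running total=71231.6 km
Leg 5 bearing: y=sinΔλ·cosφ2=0.20353844, x=cosφ1·sinφ2-sinφ1·cosφ2·cosΔλ=-0.36493466; θ=atan2(y, x)=150.8499° ≈ 150.8°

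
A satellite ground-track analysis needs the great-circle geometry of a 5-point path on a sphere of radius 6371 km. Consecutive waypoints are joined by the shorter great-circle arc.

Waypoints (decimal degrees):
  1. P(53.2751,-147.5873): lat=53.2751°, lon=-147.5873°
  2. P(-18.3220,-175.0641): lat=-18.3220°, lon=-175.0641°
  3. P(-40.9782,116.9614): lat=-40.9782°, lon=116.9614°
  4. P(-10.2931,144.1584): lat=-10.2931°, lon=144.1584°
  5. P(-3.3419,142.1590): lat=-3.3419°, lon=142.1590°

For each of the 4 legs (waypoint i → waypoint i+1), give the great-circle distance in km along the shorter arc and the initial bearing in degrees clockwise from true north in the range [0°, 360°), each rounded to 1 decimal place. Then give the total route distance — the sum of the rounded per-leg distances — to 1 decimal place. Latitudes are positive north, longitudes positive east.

Leg 1: φ1=0.9298259, φ2=-0.3197792, Δφ=-1.2496051, Δλ=-0.4795606 rad; a=sin²(Δφ/2)+cosφ1·cosφ2·sin²(Δλ/2)=0.3741680897; c=2·atan2(√a, √(1-a))=1.316397303; dist=6371·c=8386.767 ≈ 8386.8 km; running total=8386.8 km
Leg 1 bearing: y=sinΔλ·cosφ2=-0.43799920, x=cosφ1·sinφ2-sinφ1·cosφ2·cosΔλ=-0.86303072; θ=atan2(y, x)=-153.0916° <0 so +360° → 206.9084° ≈ 206.9°
Leg 2: φ1=-0.3197792, φ2=-0.7152045, Δφ=-0.3954253, Δλ=5.0968065 rad; a=sin²(Δφ/2)+cosφ1·cosφ2·sin²(Δλ/2)=0.2625411946; c=2·atan2(√a, √(1-a))=1.075925918; dist=6371·c=6854.724 ≈ 6854.7 km; running total=15241.5 km
Leg 2 bearing: y=sinΔλ·cosφ2=-0.69985999, x=cosφ1·sinφ2-sinφ1·cosφ2·cosΔλ=-0.53352531; θ=atan2(y, x)=-127.3194° <0 so +360° → 232.6806° ≈ 232.7°
Leg 3: φ1=-0.7152045, φ2=-0.1796485, Δφ=0.5355560, Δλ=0.4746772 rad; a=sin²(Δφ/2)+cosφ1·cosφ2·sin²(Δλ/2)=0.1110698766; c=2·atan2(√a, √(1-a))=0.679542601; dist=6371·c=4329.366 ≈ 4329.4 km; running total=19570.9 km
Leg 3 bearing: y=sinΔλ·cosφ2=0.44969583, x=cosφ1·sinφ2-sinφ1·cosφ2·cosΔλ=0.43898416; θ=atan2(y, x)=45.6906° ≈ 45.7°
Leg 4: φ1=-0.1796485, φ2=-0.0583272, Δφ=0.1213213, Δλ=-0.0348961 rad; a=sin²(Δφ/2)+cosφ1·cosφ2·sin²(Δλ/2)=0.0039742004; c=2·atan2(√a, √(1-a))=0.126166182; dist=6371·c=803.805 ≈ 803.8 km; running total=20374.7 km
Leg 4 bearing: y=sinΔλ·cosφ2=-0.03482970, x=cosφ1·sinφ2-sinφ1·cosφ2·cosΔλ=0.12091533; θ=atan2(y, x)=-16.0691° <0 so +360° → 343.9309° ≈ 343.9°

Leg 1: dist=8386.8 km, bearing=206.9°
Leg 2: dist=6854.7 km, bearing=232.7°
Leg 3: dist=4329.4 km, bearing=45.7°
Leg 4: dist=803.8 km, bearing=343.9°
Total: 20374.7 km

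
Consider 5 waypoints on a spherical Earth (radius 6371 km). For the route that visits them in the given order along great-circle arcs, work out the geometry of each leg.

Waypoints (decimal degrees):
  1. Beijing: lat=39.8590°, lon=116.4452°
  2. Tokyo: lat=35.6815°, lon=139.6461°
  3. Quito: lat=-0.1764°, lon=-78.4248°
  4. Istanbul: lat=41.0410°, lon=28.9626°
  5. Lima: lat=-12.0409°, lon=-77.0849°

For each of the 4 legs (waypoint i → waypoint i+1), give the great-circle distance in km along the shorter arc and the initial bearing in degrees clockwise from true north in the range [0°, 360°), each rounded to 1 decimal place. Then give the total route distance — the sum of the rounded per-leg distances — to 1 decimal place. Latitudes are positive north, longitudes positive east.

Leg 1: φ1=0.6956708, φ2=0.6227597, Δφ=-0.0729111, Δλ=0.4049321 rad; a=sin²(Δφ/2)+cosφ1·cosφ2·sin²(Δλ/2)=0.0265406903; c=2·atan2(√a, √(1-a))=0.327285041; dist=6371·c=2085.133 ≈ 2085.1 km; running total=2085.1 km
Leg 1 bearing: y=sinΔλ·cosφ2=0.31999967, x=cosφ1·sinφ2-sinφ1·cosφ2·cosΔλ=-0.03074636; θ=atan2(y, x)=95.4883° ≈ 95.5°
Leg 2: φ1=0.6227597, φ2=-0.0030788, Δφ=-0.6258384, Δλ=-3.8060552 rad; a=sin²(Δφ/2)+cosφ1·cosφ2·sin²(Δλ/2)=0.8206262114; c=2·atan2(√a, √(1-a))=2.266925664; dist=6371·c=14442.583 ≈ 14442.6 km; running total=16527.7 km
Leg 2 bearing: y=sinΔλ·cosφ2=0.61663320, x=cosφ1·sinφ2-sinφ1·cosφ2·cosΔλ=0.45668242; θ=atan2(y, x)=53.4761° ≈ 53.5°
Leg 3: φ1=-0.0030788, φ2=0.7163006, Δφ=0.7193793, Δλ=1.8742637 rad; a=sin²(Δφ/2)+cosφ1·cosφ2·sin²(Δλ/2)=0.6137053308; c=2·atan2(√a, √(1-a))=1.800214173; dist=6371·c=11469.164 ≈ 11469.2 km; running total=27996.9 km
Leg 3 bearing: y=sinΔλ·cosφ2=0.71977573, x=cosφ1·sinφ2-sinφ1·cosφ2·cosΔλ=0.65590189; θ=atan2(y, x)=47.6584° ≈ 47.7°
Leg 4: φ1=0.7163006, φ2=-0.2101533, Δφ=-0.9264539, Δλ=-1.8508780 rad; a=sin²(Δφ/2)+cosφ1·cosφ2·sin²(Δλ/2)=0.6704417708; c=2·atan2(√a, √(1-a))=1.918652897; dist=6371·c=12223.738 ≈ 12223.7 km; running total=40220.6 km
Leg 4 bearing: y=sinΔλ·cosφ2=-0.93988911, x=cosφ1·sinφ2-sinφ1·cosφ2·cosΔλ=0.02017115; θ=atan2(y, x)=-88.7706° <0 so +360° → 271.2294° ≈ 271.2°

Leg 1: dist=2085.1 km, bearing=95.5°
Leg 2: dist=14442.6 km, bearing=53.5°
Leg 3: dist=11469.2 km, bearing=47.7°
Leg 4: dist=12223.7 km, bearing=271.2°
Total: 40220.6 km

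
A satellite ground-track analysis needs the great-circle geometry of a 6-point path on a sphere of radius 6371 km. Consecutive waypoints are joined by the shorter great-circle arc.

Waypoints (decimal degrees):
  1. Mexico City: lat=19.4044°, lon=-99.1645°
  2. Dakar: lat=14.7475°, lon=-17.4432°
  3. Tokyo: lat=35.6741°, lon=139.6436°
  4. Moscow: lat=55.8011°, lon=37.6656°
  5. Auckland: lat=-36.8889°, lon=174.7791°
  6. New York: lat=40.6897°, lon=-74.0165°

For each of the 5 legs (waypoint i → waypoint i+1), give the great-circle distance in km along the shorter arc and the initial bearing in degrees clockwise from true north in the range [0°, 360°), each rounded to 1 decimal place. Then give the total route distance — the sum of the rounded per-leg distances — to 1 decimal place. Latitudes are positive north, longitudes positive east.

Leg 1: dist=8621.1 km, bearing=78.5°
Leg 2: dist=13911.6 km, bearing=22.7°
Leg 3: dist=7471.9 km, bearing=323.4°
Leg 4: dist=16198.4 km, bearing=74.9°
Leg 5: dist=14192.9 km, bearing=63.2°
Total: 60395.9 km

Leg 1: φ1=0.3386707, φ2=0.2573924, Δφ=-0.0812782, Δλ=1.4263058 rad; a=sin²(Δφ/2)+cosφ1·cosφ2·sin²(Δλ/2)=0.3920456430; c=2·atan2(√a, √(1-a))=1.353173928; dist=6371·c=8621.071 ≈ 8621.1 km; running total=8621.1 km
Leg 1 bearing: y=sinΔλ·cosφ2=0.95697972, x=cosφ1·sinφ2-sinφ1·cosφ2·cosΔλ=0.19383819; θ=atan2(y, x)=78.5495° ≈ 78.5°
Leg 2: φ1=0.2573924, φ2=0.6226305, Δφ=0.3652381, Δλ=2.7416819 rad; a=sin²(Δφ/2)+cosφ1·cosφ2·sin²(Δλ/2)=0.7875736859; c=2·atan2(√a, √(1-a))=2.183580614; dist=6371·c=13911.592 ≈ 13911.6 km; running total=22532.7 km
Leg 2 bearing: y=sinΔλ·cosφ2=0.31627615, x=cosφ1·sinφ2-sinφ1·cosφ2·cosΔλ=0.75443681; θ=atan2(y, x)=22.7445° ≈ 22.7°
Leg 3: φ1=0.6226305, φ2=0.9739129, Δφ=0.3512824, Δλ=-1.7798519 rad; a=sin²(Δφ/2)+cosφ1·cosφ2·sin²(Δλ/2)=0.3062107513; c=2·atan2(√a, √(1-a))=1.172793013; dist=6371·c=7471.864 ≈ 7471.9 km; running total=30004.6 km
Leg 3 bearing: y=sinΔλ·cosφ2=-0.54982981, x=cosφ1·sinφ2-sinφ1·cosφ2·cosΔλ=0.73991222; θ=atan2(y, x)=-36.6161° <0 so +360° → 323.3839° ≈ 323.4°
Leg 4: φ1=0.9739129, φ2=-0.6438328, Δφ=-1.6177457, Δλ=2.3930820 rad; a=sin²(Δφ/2)+cosφ1·cosφ2·sin²(Δλ/2)=0.9129276124; c=2·atan2(√a, √(1-a))=2.542513519; dist=6371·c=16198.354 ≈ 16198.4 km; running total=46203.0 km
Leg 4 bearing: y=sinΔλ·cosφ2=0.54430315, x=cosφ1·sinφ2-sinφ1·cosφ2·cosΔλ=0.14729981; θ=atan2(y, x)=74.8573° ≈ 74.9°
Leg 5: φ1=-0.6438328, φ2=0.7101692, Δφ=1.3540020, Δλ=-4.3423024 rad; a=sin²(Δφ/2)+cosφ1·cosφ2·sin²(Δλ/2)=0.8053504889; c=2·atan2(√a, √(1-a))=2.227741844; dist=6371·c=14192.943 ≈ 14192.9 km; running total=60395.9 km
Leg 5 bearing: y=sinΔλ·cosφ2=0.70691491, x=cosφ1·sinφ2-sinφ1·cosφ2·cosΔλ=0.35681315; θ=atan2(y, x)=63.2178° ≈ 63.2°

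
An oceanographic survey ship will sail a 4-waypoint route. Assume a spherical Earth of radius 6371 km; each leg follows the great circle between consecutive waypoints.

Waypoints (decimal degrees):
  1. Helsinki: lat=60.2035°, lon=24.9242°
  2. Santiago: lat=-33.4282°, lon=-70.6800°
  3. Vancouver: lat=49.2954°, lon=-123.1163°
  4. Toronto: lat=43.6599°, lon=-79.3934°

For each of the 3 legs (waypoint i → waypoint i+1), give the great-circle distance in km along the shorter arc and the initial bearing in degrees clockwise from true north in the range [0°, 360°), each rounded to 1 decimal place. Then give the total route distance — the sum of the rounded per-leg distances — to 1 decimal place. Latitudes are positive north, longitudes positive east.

Leg 1: dist=13480.8 km, bearing=256.3°
Leg 2: dist=10554.9 km, bearing=328.7°
Leg 3: dist=3357.4 km, bearing=83.8°
Total: 27393.1 km

Leg 1: φ1=1.0507493, φ2=-0.5834322, Δφ=-1.6341814, Δλ=-1.6686081 rad; a=sin²(Δφ/2)+cosφ1·cosφ2·sin²(Δλ/2)=0.7592805534; c=2·atan2(√a, √(1-a))=2.115963581; dist=6371·c=13480.804 ≈ 13480.8 km; running total=13480.8 km
Leg 1 bearing: y=sinΔλ·cosφ2=-0.83058775, x=cosφ1·sinφ2-sinφ1·cosφ2·cosΔλ=-0.20302307; θ=atan2(y, x)=-103.7357° <0 so +360° → 256.2643° ≈ 256.3°
Leg 2: φ1=-0.5834322, φ2=0.8603670, Δφ=1.4437992, Δλ=-0.9151861 rad; a=sin²(Δφ/2)+cosφ1·cosφ2·sin²(Δλ/2)=0.5429031288; c=2·atan2(√a, √(1-a))=1.656708229; dist=6371·c=10554.888 ≈ 10554.9 km; running total=24035.7 km
Leg 2 bearing: y=sinΔλ·cosφ2=-0.51695103, x=cosφ1·sinφ2-sinφ1·cosφ2·cosΔλ=0.85170354; θ=atan2(y, x)=-31.2561° <0 so +360° → 328.7439° ≈ 328.7°
Leg 3: φ1=0.8603670, φ2=0.7620090, Δφ=-0.0983580, Δλ=0.7631086 rad; a=sin²(Δφ/2)+cosφ1·cosφ2·sin²(Δλ/2)=0.0678345161; c=2·atan2(√a, √(1-a))=0.526977766; dist=6371·c=3357.375 ≈ 3357.4 km; running total=27393.1 km
Leg 3 bearing: y=sinΔλ·cosφ2=0.50002823, x=cosφ1·sinφ2-sinφ1·cosφ2·cosΔλ=0.05388641; θ=atan2(y, x)=83.8492° ≈ 83.8°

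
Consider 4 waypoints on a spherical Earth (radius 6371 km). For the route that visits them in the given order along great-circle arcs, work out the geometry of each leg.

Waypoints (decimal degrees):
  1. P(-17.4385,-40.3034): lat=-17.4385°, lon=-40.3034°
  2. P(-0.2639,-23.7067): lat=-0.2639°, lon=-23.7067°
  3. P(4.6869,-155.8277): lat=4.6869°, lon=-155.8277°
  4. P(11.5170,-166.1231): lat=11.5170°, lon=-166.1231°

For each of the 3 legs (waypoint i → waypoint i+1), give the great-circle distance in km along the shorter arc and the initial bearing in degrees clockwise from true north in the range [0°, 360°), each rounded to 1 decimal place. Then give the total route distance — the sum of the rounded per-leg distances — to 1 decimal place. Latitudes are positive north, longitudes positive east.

Leg 1: dist=2635.3 km, bearing=45.3°
Leg 2: dist=14675.1 km, bearing=276.1°
Leg 3: dist=1363.7 km, bearing=304.5°
Total: 18674.1 km

Leg 1: φ1=-0.3043592, φ2=-0.0046059, Δφ=0.2997533, Δλ=0.2896671 rad; a=sin²(Δφ/2)+cosφ1·cosφ2·sin²(Δλ/2)=0.0421682093; c=2·atan2(√a, √(1-a))=0.413640575; dist=6371·c=2635.304 ≈ 2635.3 km; running total=2635.3 km
Leg 1 bearing: y=sinΔλ·cosφ2=0.28563014, x=cosφ1·sinφ2-sinφ1·cosφ2·cosΔλ=0.28279962; θ=atan2(y, x)=45.2853° ≈ 45.3°
Leg 2: φ1=-0.0046059, φ2=0.0818018, Δφ=0.0864078, Δλ=-2.3059465 rad; a=sin²(Δφ/2)+cosφ1·cosφ2·sin²(Δλ/2)=0.8344125157; c=2·atan2(√a, √(1-a))=2.303423497; dist=6371·c=14675.111 ≈ 14675.1 km; running total=17310.4 km
Leg 2 bearing: y=sinΔλ·cosφ2=-0.73924979, x=cosφ1·sinφ2-sinφ1·cosφ2·cosΔλ=0.07863092; θ=atan2(y, x)=-83.9285° <0 so +360° → 276.0715° ≈ 276.1°
Leg 3: φ1=0.0818018, φ2=0.2010096, Δφ=0.1192077, Δλ=-0.1796886 rad; a=sin²(Δφ/2)+cosφ1·cosφ2·sin²(Δλ/2)=0.0114102547; c=2·atan2(√a, √(1-a))=0.214045964; dist=6371·c=1363.687 ≈ 1363.7 km; running total=18674.1 km
Leg 3 bearing: y=sinΔλ·cosφ2=-0.17512472, x=cosφ1·sinφ2-sinφ1·cosφ2·cosΔλ=0.12021470; θ=atan2(y, x)=-55.5323° <0 so +360° → 304.4677° ≈ 304.5°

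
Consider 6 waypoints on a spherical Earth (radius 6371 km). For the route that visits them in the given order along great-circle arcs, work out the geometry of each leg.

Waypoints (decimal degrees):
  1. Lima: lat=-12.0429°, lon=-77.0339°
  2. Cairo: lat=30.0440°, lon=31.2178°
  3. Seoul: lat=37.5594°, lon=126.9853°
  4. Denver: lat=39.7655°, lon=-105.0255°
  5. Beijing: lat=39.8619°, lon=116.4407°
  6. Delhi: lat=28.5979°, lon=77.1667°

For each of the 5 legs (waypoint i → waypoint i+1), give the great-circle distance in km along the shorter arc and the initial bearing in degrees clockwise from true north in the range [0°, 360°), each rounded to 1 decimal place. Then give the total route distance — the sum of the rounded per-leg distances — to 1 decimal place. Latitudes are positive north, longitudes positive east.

Leg 1: φ1=-0.2101883, φ2=0.5243667, Δφ=0.7345550, Δλ=1.8893486 rad; a=sin²(Δφ/2)+cosφ1·cosφ2·sin²(Δλ/2)=0.6848029460; c=2·atan2(√a, √(1-a))=1.949381170; dist=6371·c=12419.507 ≈ 12419.5 km; running total=12419.5 km
Leg 1 bearing: y=sinΔλ·cosφ2=0.82209062, x=cosφ1·sinφ2-sinφ1·cosφ2·cosΔλ=0.43308023; θ=atan2(y, x)=62.2196° ≈ 62.2°
Leg 2: φ1=0.5243667, φ2=0.6555352, Δφ=0.1311685, Δλ=1.6714582 rad; a=sin²(Δφ/2)+cosφ1·cosφ2·sin²(Δλ/2)=0.3818808658; c=2·atan2(√a, √(1-a))=1.332303617; dist=6371·c=8488.106 ≈ 8488.1 km; running total=20907.6 km
Leg 2 bearing: y=sinΔλ·cosφ2=0.78870894, x=cosφ1·sinφ2-sinφ1·cosφ2·cosΔλ=0.56756471; θ=atan2(y, x)=54.2607° ≈ 54.3°
Leg 3: φ1=0.6555352, φ2=0.6940389, Δφ=0.0385037, Δλ=-4.0493524 rad; a=sin²(Δφ/2)+cosφ1·cosφ2·sin²(Δλ/2)=0.4925693370; c=2·atan2(√a, √(1-a))=1.555934454; dist=6371·c=9912.858 ≈ 9912.9 km; running total=30820.5 km
Leg 3 bearing: y=sinΔλ·cosφ2=0.60580849, x=cosφ1·sinφ2-sinφ1·cosφ2·cosΔλ=0.79547169; θ=atan2(y, x)=37.2919° ≈ 37.3°
Leg 4: φ1=0.6940389, φ2=0.6957214, Δφ=0.0016825, Δλ=3.8653144 rad; a=sin²(Δφ/2)+cosφ1·cosφ2·sin²(Δλ/2)=0.5160786264; c=2·atan2(√a, √(1-a))=1.602959124; dist=6371·c=10212.453 ≈ 10212.5 km; running total=41033.0 km
Leg 4 bearing: y=sinΔλ·cosφ2=-0.50828231, x=cosφ1·sinφ2-sinφ1·cosφ2·cosΔλ=0.86058992; θ=atan2(y, x)=-30.5670° <0 so +360° → 329.4330° ≈ 329.4°
Leg 5: φ1=0.6957214, φ2=0.4991275, Δφ=-0.1965939, Δλ=-0.6854606 rad; a=sin²(Δφ/2)+cosφ1·cosφ2·sin²(Δλ/2)=0.0857440995; c=2·atan2(√a, √(1-a))=0.594351524; dist=6371·c=3786.614 ≈ 3786.6 km; running total=44819.6 km
Leg 5 bearing: y=sinΔλ·cosφ2=-0.55580036, x=cosφ1·sinφ2-sinφ1·cosφ2·cosΔλ=-0.06822136; θ=atan2(y, x)=-96.9977° <0 so +360° → 263.0023° ≈ 263.0°

Leg 1: dist=12419.5 km, bearing=62.2°
Leg 2: dist=8488.1 km, bearing=54.3°
Leg 3: dist=9912.9 km, bearing=37.3°
Leg 4: dist=10212.5 km, bearing=329.4°
Leg 5: dist=3786.6 km, bearing=263.0°
Total: 44819.6 km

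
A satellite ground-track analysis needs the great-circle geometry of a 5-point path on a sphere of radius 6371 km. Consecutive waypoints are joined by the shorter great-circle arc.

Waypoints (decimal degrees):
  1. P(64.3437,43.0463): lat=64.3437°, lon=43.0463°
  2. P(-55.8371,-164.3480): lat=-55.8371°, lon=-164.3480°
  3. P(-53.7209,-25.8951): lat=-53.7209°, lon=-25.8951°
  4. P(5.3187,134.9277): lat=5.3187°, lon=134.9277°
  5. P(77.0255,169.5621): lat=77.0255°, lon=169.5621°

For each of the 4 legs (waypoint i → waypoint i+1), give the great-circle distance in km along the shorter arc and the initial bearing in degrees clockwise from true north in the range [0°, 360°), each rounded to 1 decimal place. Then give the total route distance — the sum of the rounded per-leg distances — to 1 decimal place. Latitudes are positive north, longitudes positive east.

Leg 1: φ1=1.1230094, φ2=-0.9745412, Δφ=-2.0975507, Δλ=-3.6197134 rad; a=sin²(Δφ/2)+cosφ1·cosφ2·sin²(Δλ/2)=0.9808670183; c=2·atan2(√a, √(1-a))=2.864058756; dist=6371·c=18246.918 ≈ 18246.9 km; running total=18246.9 km
Leg 1 bearing: y=sinΔλ·cosφ2=0.25837454, x=cosφ1·sinφ2-sinφ1·cosφ2·cosΔλ=0.09116053; θ=atan2(y, x)=70.5660° ≈ 70.6°
Leg 2: φ1=-0.9745412, φ2=-0.9376066, Δφ=0.0369347, Δλ=2.4164590 rad; a=sin²(Δφ/2)+cosφ1·cosφ2·sin²(Δλ/2)=0.2908206899; c=2·atan2(√a, √(1-a))=1.139158886; dist=6371·c=7257.581 ≈ 7257.6 km; running total=25504.5 km
Leg 2 bearing: y=sinΔλ·cosφ2=0.39244915, x=cosφ1·sinφ2-sinφ1·cosφ2·cosΔλ=-0.81912131; θ=atan2(y, x)=154.4005° ≈ 154.4°
Leg 3: φ1=-0.9376066, φ2=0.0928288, Δφ=1.0304354, Δλ=2.8068874 rad; a=sin²(Δφ/2)+cosφ1·cosφ2·sin²(Δλ/2)=0.8156013501; c=2·atan2(√a, √(1-a))=2.253899197; dist=6371·c=14359.592 ≈ 14359.6 km; running total=39864.1 km
Leg 3 bearing: y=sinΔλ·cosφ2=0.32707650, x=cosφ1·sinφ2-sinφ1·cosφ2·cosΔλ=-0.70328096; θ=atan2(y, x)=155.0582° ≈ 155.1°
Leg 4: φ1=0.0928288, φ2=1.3443486, Δφ=1.2515198, Δλ=0.6044843 rad; a=sin²(Δφ/2)+cosφ1·cosφ2·sin²(Δλ/2)=0.3628672333; c=2·atan2(√a, √(1-a))=1.292970461; dist=6371·c=8237.515 ≈ 8237.5 km; running total=48101.6 km
Leg 4 bearing: y=sinΔλ·cosφ2=0.12760172, x=cosφ1·sinφ2-sinφ1·cosφ2·cosΔλ=0.95315068; θ=atan2(y, x)=7.6251° ≈ 7.6°

Leg 1: dist=18246.9 km, bearing=70.6°
Leg 2: dist=7257.6 km, bearing=154.4°
Leg 3: dist=14359.6 km, bearing=155.1°
Leg 4: dist=8237.5 km, bearing=7.6°
Total: 48101.6 km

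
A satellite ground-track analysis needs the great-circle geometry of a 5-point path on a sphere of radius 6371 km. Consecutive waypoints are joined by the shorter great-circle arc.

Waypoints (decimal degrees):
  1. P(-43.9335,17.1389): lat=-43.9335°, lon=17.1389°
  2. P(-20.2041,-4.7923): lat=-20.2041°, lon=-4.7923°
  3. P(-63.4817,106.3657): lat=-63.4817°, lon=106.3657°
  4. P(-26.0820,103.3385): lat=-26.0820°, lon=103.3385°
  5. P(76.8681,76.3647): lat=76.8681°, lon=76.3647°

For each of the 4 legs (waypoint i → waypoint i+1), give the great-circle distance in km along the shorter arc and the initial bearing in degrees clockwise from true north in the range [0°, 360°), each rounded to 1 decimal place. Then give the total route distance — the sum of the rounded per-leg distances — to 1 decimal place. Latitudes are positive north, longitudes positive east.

Leg 1: dist=3329.2 km, bearing=315.4°
Leg 2: dist=8998.0 km, bearing=155.1°
Leg 3: dist=4164.5 km, bearing=355.5°
Leg 4: dist=11593.0 km, bearing=353.9°
Total: 28084.7 km

Leg 1: φ1=-0.7667842, φ2=-0.3526281, Δφ=0.4141562, Δλ=-0.3827716 rad; a=sin²(Δφ/2)+cosφ1·cosφ2·sin²(Δλ/2)=0.0667259179; c=2·atan2(√a, √(1-a))=0.522552306; dist=6371·c=3329.181 ≈ 3329.2 km; running total=3329.2 km
Leg 1 bearing: y=sinΔλ·cosφ2=-0.35051132, x=cosφ1·sinφ2-sinφ1·cosφ2·cosΔλ=0.35529719; θ=atan2(y, x)=-44.6115° <0 so +360° → 315.3885° ≈ 315.4°
Leg 2: φ1=-0.3526281, φ2=-1.1079647, Δφ=-0.7553366, Δλ=1.9400731 rad; a=sin²(Δφ/2)+cosφ1·cosφ2·sin²(Δλ/2)=0.4211040420; c=2·atan2(√a, √(1-a))=1.412342172; dist=6371·c=8998.032 ≈ 8998.0 km; running total=12327.2 km
Leg 2 bearing: y=sinΔλ·cosφ2=0.41638556, x=cosφ1·sinφ2-sinφ1·cosφ2·cosΔλ=-0.89539085; θ=atan2(y, x)=155.0601° ≈ 155.1°
Leg 3: φ1=-1.1079647, φ2=-0.4552168, Δφ=0.6527479, Δλ=-0.0528346 rad; a=sin²(Δφ/2)+cosφ1·cosφ2·sin²(Δλ/2)=0.1030708934; c=2·atan2(√a, √(1-a))=0.653668676; dist=6371·c=4164.523 ≈ 4164.5 km; running total=16491.7 km
Leg 3 bearing: y=sinΔλ·cosφ2=-0.04743216, x=cosφ1·sinφ2-sinφ1·cosφ2·cosΔλ=0.60625022; θ=atan2(y, x)=-4.4736° <0 so +360° → 355.5264° ≈ 355.5°
Leg 4: φ1=-0.4552168, φ2=1.3416014, Δφ=1.7968182, Δλ=-0.4707816 rad; a=sin²(Δφ/2)+cosφ1·cosφ2·sin²(Δλ/2)=0.6231504799; c=2·atan2(√a, √(1-a))=1.819658103; dist=6371·c=11593.042 ≈ 11593.0 km; running total=28084.7 km
Leg 4 bearing: y=sinΔλ·cosφ2=-0.10305113, x=cosφ1·sinφ2-sinφ1·cosφ2·cosΔλ=0.96369928; θ=atan2(y, x)=-6.1036° <0 so +360° → 353.8964° ≈ 353.9°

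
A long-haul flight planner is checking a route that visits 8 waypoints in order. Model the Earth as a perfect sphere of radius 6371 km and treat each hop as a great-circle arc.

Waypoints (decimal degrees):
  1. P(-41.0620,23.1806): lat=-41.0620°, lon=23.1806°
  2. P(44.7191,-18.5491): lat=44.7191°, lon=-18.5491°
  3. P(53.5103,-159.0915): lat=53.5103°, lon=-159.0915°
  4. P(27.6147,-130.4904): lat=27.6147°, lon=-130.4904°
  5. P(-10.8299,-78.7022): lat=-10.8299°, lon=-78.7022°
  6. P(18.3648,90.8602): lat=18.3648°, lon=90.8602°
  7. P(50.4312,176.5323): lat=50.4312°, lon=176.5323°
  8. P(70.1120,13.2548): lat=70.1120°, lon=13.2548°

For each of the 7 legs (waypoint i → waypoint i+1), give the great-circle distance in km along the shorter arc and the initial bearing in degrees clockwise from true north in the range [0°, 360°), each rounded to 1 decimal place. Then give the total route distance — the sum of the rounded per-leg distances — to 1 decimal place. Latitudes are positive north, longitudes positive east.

Leg 1: φ1=-0.7166671, φ2=0.7804955, Δφ=1.4971626, Δλ=-0.7283207 rad; a=sin²(Δφ/2)+cosφ1·cosφ2·sin²(Δλ/2)=0.5311800636; c=2·atan2(√a, √(1-a))=1.633196942; dist=6371·c=10405.098 ≈ 10405.1 km; running total=10405.1 km
Leg 1 bearing: y=sinΔλ·cosφ2=-0.47296432, x=cosφ1·sinφ2-sinφ1·cosφ2·cosΔλ=0.87887198; θ=atan2(y, x)=-28.2869° <0 so +360° → 331.7131° ≈ 331.7°
Leg 2: φ1=0.7804955, φ2=0.9339309, Δφ=0.1534354, Δλ=-2.4529276 rad; a=sin²(Δφ/2)+cosφ1·cosφ2·sin²(Δλ/2)=0.3802801320; c=2·atan2(√a, √(1-a))=1.329007567; dist=6371·c=8467.107 ≈ 8467.1 km; running total=18872.2 km
Leg 2 bearing: y=sinΔλ·cosφ2=-0.37792222, x=cosφ1·sinφ2-sinφ1·cosφ2·cosΔλ=0.89433965; θ=atan2(y, x)=-22.9075° <0 so +360° → 337.0925° ≈ 337.1°
Leg 3: φ1=0.9339309, φ2=0.4819674, Δφ=-0.4519635, Δλ=0.4991834 rad; a=sin²(Δφ/2)+cosφ1·cosφ2·sin²(Δλ/2)=0.0823543004; c=2·atan2(√a, √(1-a))=0.582133752; dist=6371·c=3708.774 ≈ 3708.8 km; running total=22581.0 km
Leg 3 bearing: y=sinΔλ·cosφ2=0.42417646, x=cosφ1·sinφ2-sinφ1·cosφ2·cosΔλ=-0.34980367; θ=atan2(y, x)=129.5112° ≈ 129.5°
Leg 4: φ1=0.4819674, φ2=-0.1890174, Δφ=-0.6709848, Δλ=0.9038746 rad; a=sin²(Δφ/2)+cosφ1·cosφ2·sin²(Δλ/2)=0.2743748688; c=2·atan2(√a, √(1-a))=1.102630468; dist=6371·c=7024.859 ≈ 7024.9 km; running total=29605.9 km
Leg 4 bearing: y=sinΔλ·cosφ2=0.77173515, x=cosφ1·sinφ2-sinφ1·cosφ2·cosΔλ=-0.44810497; θ=atan2(y, x)=120.1414° ≈ 120.1°
Leg 5: φ1=-0.1890174, φ2=0.3205262, Δφ=0.5095436, Δλ=2.9594222 rad; a=sin²(Δφ/2)+cosφ1·cosφ2·sin²(Δλ/2)=0.9879702129; c=2·atan2(√a, √(1-a))=2.921789673; dist=6371·c=18614.722 ≈ 18614.7 km; running total=48220.6 km
Leg 5 bearing: y=sinΔλ·cosφ2=0.17193781, x=cosφ1·sinφ2-sinφ1·cosφ2·cosΔλ=0.13408085; θ=atan2(y, x)=52.0521° ≈ 52.1°
Leg 6: φ1=0.3205262, φ2=0.8801905, Δφ=0.5596643, Δλ=1.4952602 rad; a=sin²(Δφ/2)+cosφ1·cosφ2·sin²(Δλ/2)=0.3557526588; c=2·atan2(√a, √(1-a))=1.278142026; dist=6371·c=8143.043 ≈ 8143.0 km; running total=56363.6 km
Leg 6 bearing: y=sinΔλ·cosφ2=0.63518790, x=cosφ1·sinφ2-sinφ1·cosφ2·cosΔλ=0.71645457; θ=atan2(y, x)=41.5593° ≈ 41.6°
Leg 7: φ1=0.8801905, φ2=1.2236852, Δφ=0.3434948, Δλ=-2.8497300 rad; a=sin²(Δφ/2)+cosφ1·cosφ2·sin²(Δλ/2)=0.2413239433; c=2·atan2(√a, √(1-a))=1.027042428; dist=6371·c=6543.287 ≈ 6543.3 km; running total=62906.9 km
Leg 7 bearing: y=sinΔλ·cosφ2=-0.09788300, x=cosφ1·sinφ2-sinφ1·cosφ2·cosΔλ=0.85015629; θ=atan2(y, x)=-6.5678° <0 so +360° → 353.4322° ≈ 353.4°

Leg 1: dist=10405.1 km, bearing=331.7°
Leg 2: dist=8467.1 km, bearing=337.1°
Leg 3: dist=3708.8 km, bearing=129.5°
Leg 4: dist=7024.9 km, bearing=120.1°
Leg 5: dist=18614.7 km, bearing=52.1°
Leg 6: dist=8143.0 km, bearing=41.6°
Leg 7: dist=6543.3 km, bearing=353.4°
Total: 62906.9 km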